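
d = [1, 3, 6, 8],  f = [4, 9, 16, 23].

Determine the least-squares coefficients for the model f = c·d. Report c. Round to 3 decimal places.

c = 2.827

From the data, Σd·d = 110.
Moment sums: Σd·f = 311.
AᵀA·[c]ᵀ = Aᵀf becomes [[110]]·[c]ᵀ = [311]ᵀ.
Hence c = 311 / 110 ≈ 2.82727.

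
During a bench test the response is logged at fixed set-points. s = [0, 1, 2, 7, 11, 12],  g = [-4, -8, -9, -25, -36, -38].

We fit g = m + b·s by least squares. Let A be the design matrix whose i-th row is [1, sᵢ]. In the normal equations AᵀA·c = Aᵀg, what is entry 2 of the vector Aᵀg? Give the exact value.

Entry 2 ↔ basis s, so (Aᵀg)_{2} = Σᵢ (s)·gᵢ = (0)·(-4) + (1)·(-8) + (2)·(-9) + (7)·(-25) + (11)·(-36) + (12)·(-38) = -1053.

-1053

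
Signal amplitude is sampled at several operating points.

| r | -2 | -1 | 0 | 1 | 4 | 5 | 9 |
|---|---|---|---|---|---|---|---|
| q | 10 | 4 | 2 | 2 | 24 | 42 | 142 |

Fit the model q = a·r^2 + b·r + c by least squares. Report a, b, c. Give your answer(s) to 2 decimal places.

The normal system MᵀM·[a, b, c]ᵀ = Mᵀq is [[7460, 910, 128]; [910, 128, 16]; [128, 16, 7]]·[a, b, c]ᵀ = [12982, 1562, 226]ᵀ.
Inverting the 3×3 Gram matrix, [a, b, c]ᵀ = [95441/50659, -65271/50659, 39546/50659]ᵀ.

a = 1.88, b = -1.29, c = 0.78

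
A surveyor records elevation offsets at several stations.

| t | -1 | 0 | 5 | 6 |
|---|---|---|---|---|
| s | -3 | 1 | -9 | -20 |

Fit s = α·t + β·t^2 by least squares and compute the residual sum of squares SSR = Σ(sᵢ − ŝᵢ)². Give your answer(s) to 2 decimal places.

SSR = 5.89

Sums needed: Σt·t = 62, Σt·t^2 = 340, Σt^2·t^2 = 1922.
Right-hand side: Σt·s = -162, Σt^2·s = -948.
Determinant 62·1922 − 340² = 3564.
α = ((-162)·1922 − 340·(-948))/3564 = 83/27; β = (62·(-948) − 340·(-162))/3564 = -28/27.
Residuals: 10/9, 1, 14/9, -10/9; SSR = 53/9.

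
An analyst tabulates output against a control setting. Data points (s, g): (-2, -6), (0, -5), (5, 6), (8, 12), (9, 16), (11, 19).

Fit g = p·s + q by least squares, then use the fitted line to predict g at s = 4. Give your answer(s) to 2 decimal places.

ĝ = 4.63

Compute the Gram sums: Σs·s = 295, Σs = 31, Σ1 = 6.
For Xᵀg: Σs·g = 491, Σg = 42.
So XᵀX·[p, q]ᵀ = Xᵀg: [[295, 31]; [31, 6]]·[p, q]ᵀ = [491, 42]ᵀ.
Eliminating q: 6·(row 1) − 31·(row 2) gives 809·p = 6·491 − 31·42 = 1644, so p = 1644/809.
Then q = (42 − 31·(1644/809))/6 = -2831/809.
At s = 4: ĝ = (1644/809)·(4) + (-2831/809)·(1) = 3745/809.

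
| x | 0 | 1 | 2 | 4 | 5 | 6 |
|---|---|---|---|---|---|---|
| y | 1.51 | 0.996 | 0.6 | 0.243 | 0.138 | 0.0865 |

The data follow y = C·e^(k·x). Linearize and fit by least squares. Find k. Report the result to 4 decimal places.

Taking logs, ln y = k·x + ln C, so regress ln y on x.
Σx = 18.0000, Σ(x)² = 82.0000, Σln y = -5.9455, Σx·ln y = -31.2726.
Equations: 82.0000·k + 18.0000·ln C = -31.2726;  18.0000·k + 6·ln C = -5.9455.
Slope k = (n·Σx·ln y − Σx·Σln y)/(n·Σ(x)² − (Σx)²) = (6·-31.2726 − 18.0000·-5.9455)/168.0000 = -0.47986; ln C = (Σln y − k·Σx)/n = 0.44865.

k = -0.4799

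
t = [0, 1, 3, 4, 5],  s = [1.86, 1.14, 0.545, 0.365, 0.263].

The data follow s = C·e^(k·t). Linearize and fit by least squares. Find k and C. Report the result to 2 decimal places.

k = -0.39, C = 1.77

Taking logs, ln s = k·t + ln C, so regress ln s on t.
Over the data: Σt = 13.0000, Σ(t)² = 51.0000, Σln s = -2.1988, Σt·ln s = -12.3993.
Normal system: [[51.0000, 13.0000]; [13.0000, 5]]·[k, ln C]ᵀ = [-12.3993, -2.1988]ᵀ.
Δ = 51.0000·5 − (13.0000)² = 86.0000; k = (-12.3993·5 − 13.0000·-2.1988)/86.0000 = -0.38851, ln C = (51.0000·-2.1988 − 13.0000·-12.3993)/86.0000 = 0.57036, so C = exp(0.57036) = 1.76891.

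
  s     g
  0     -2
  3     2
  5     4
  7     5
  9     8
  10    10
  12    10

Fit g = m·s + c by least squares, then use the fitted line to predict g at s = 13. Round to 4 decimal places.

ĝ = 11.9662

The normal equations are: 408·m + 46·c = 353;  46·m + 7·c = 37.
Δ = 408·7 − 46² = 740.
m = (353·7 − 46·37)/740 = 769/740; c = (408·37 − 46·353)/740 = -571/370.
At s = 13: ĝ = (769/740)·(13) + (-571/370)·(1) = 1771/148.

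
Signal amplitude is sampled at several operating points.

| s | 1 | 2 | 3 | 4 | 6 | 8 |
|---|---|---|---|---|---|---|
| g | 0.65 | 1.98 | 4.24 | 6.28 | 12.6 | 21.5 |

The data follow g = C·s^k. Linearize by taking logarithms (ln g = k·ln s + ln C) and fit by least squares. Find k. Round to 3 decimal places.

Linearized form: ln g = k·ln s + ln C. From the 6 transformed points,
Σln s = 7.0493, Σ(ln s)² = 11.1437, Σln g = 9.1360, Σln s·ln g = 15.5272.
Equations: 11.1437·k + 7.0493·ln C = 15.5272;  7.0493·k + 6·ln C = 9.1360.
Δ = 11.1437·6 − (7.0493)² = 17.1702; k = (15.5272·6 − 7.0493·9.1360)/17.1702 = 1.67509, ln C = (11.1437·9.1360 − 7.0493·15.5272)/17.1702 = -0.44535.

k = 1.675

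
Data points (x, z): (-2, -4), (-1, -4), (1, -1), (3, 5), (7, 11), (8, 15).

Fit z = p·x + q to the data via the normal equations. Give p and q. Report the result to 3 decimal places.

The normal equations are: 128·p + 16·q = 223;  16·p + 6·q = 22.
(Σx·x = 128, Σx = 16, Σ1 = 6, Σx·z = 223, Σz = 22.)
Determinant 128·6 − 16² = 512.
p = (223·6 − 16·22)/512 = 493/256; q = (128·22 − 16·223)/512 = -47/32.

p = 1.926, q = -1.469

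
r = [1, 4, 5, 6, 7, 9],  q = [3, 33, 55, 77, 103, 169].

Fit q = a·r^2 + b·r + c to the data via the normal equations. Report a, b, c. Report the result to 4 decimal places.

a = 2.0199, b = 0.6069, c = 0.0727

The normal equations are: 11140·a + 1478·b + 208·c = 23414;  1478·a + 208·b + 32·c = 3114;  208·a + 32·b + 6·c = 440.
(Σr^2·r^2 = 11140, Σr^2·r = 1478, Σr^2 = 208, Σr·r = 208, Σr = 32, Σ1 = 6, Σr^2·q = 23414, Σr·q = 3114, Σq = 440.)
Row-reducing yields a = 2333/1155, b = 701/1155, c = 4/55.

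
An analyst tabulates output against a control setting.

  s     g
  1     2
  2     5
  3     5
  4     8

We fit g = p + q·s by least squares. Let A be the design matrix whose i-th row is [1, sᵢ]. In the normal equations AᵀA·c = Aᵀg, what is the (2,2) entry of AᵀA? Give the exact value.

Row 2 ↔ basis s, column 2 ↔ basis s, so (AᵀA)_{2,2} = Σᵢ (s)·(s) = (1)·(1) + (2)·(2) + (3)·(3) + (4)·(4) = 30.

30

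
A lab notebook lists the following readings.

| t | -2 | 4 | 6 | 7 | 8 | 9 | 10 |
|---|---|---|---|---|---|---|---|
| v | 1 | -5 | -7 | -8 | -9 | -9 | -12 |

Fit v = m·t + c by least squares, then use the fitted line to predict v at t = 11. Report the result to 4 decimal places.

From the data, Σt·t = 350, Σt = 42, Σ1 = 7.
Right-hand side: Σt·v = -393, Σv = -49.
MᵀM·[m, c]ᵀ = Mᵀv becomes [[350, 42]; [42, 7]]·[m, c]ᵀ = [-393, -49]ᵀ.
Determinant 350·7 − 42² = 686.
m = ((-393)·7 − 42·(-49))/686 = -99/98; c = (350·(-49) − 42·(-393))/686 = -46/49.
At t = 11: v̂ = (-99/98)·(11) + (-46/49)·(1) = -1181/98.

v̂ = -12.0510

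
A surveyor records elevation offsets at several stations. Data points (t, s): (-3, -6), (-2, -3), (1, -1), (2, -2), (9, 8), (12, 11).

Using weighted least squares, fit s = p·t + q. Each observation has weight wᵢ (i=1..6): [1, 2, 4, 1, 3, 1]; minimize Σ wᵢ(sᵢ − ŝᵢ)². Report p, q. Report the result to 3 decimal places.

p = 1.084, q = -2.016

Forming XᵀWX = [[412, 38]; [38, 12]] and XᵀWs = [370, 17]ᵀ gives XᵀWX·[p, q]ᵀ = XᵀWs.
det = 412·12 − 38² = 3500.
p = (370·12 − 38·17)/3500 = 271/250; q = (412·17 − 38·370)/3500 = -252/125.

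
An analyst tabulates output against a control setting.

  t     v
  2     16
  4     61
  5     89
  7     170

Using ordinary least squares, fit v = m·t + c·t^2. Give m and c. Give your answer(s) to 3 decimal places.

m = 2.236, c = 3.150

Setting ∂/∂m … = 0 gives: 94·m + 540·c = 1911;  540·m + 3298·c = 11595.
(Σt·t = 94, Σt·t^2 = 540, Σt^2·t^2 = 3298, Σt·v = 1911, Σt^2·v = 11595.)
det = 94·3298 − 540² = 18412.
m = (1911·3298 − 540·11595)/18412 = 20589/9206; c = (94·11595 − 540·1911)/18412 = 28995/9206.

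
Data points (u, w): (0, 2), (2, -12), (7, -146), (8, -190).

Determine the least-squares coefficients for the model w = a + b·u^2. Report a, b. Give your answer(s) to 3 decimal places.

a = 0.959, b = -2.990

Compute the Gram sums: Σ1 = 4, Σu^2 = 117, Σu^2·u^2 = 6513.
For Aᵀw: Σw = -346, Σu^2·w = -19362.
Normal equations: [[4, 117]; [117, 6513]]·[a, b]ᵀ = [-346, -19362]ᵀ.
det = 4·6513 − 117² = 12363.
a = ((-346)·6513 − 117·(-19362))/12363 = 304/317; b = (4·(-19362) − 117·(-346))/12363 = -12322/4121.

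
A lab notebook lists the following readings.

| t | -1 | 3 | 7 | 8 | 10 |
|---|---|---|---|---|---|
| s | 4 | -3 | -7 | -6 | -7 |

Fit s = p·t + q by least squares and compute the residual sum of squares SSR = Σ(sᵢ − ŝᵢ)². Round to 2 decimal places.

SSR = 9.20

The normal system MᵀM·[p, q]ᵀ = Mᵀs is [[223, 27]; [27, 5]]·[p, q]ᵀ = [-180, -19]ᵀ.
Eliminating q: 5·(row 1) − 27·(row 2) gives 386·p = 5·(-180) − 27·(-19) = -387, so p = -387/386.
Then q = ((-19) − 27·(-387/386))/5 = 623/386.
Residuals: 267/193, -310/193, -308/193, 157/386, 545/386; SSR = 3551/386.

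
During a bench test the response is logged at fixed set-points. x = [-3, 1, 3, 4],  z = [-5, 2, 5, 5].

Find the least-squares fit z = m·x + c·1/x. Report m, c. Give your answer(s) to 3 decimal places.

m = 1.397, c = 0.774

From the data, Σx·x = 35, Σx·1/x = 4, Σ1/x·1/x = 185/144.
Right-hand side: Σx·z = 52, Σ1/x·z = 79/12.
Eliminating c: (185/144)·(row 1) − 4·(row 2) gives (4171/144)·m = (185/144)·52 − 4·(79/12) = 1457/36, so m = 5828/4171.
Then c = ((79/12) − 4·(5828/4171))/(185/144) = 3228/4171.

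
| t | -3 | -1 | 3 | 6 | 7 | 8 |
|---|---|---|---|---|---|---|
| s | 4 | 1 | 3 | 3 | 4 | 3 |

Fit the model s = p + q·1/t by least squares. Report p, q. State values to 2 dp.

p = 3.14, q = 1.47

Entries of AᵀA: Σ1 = 6, Σ1/t = -95/168, Σ1/t·1/t = 4033/3136.
And Σs = 18, Σ1/t·s = 19/168.
det = 6·(4033/3136) − (-95/168)² = 208757/28224.
p = (18·(4033/3136) − (-95/168)·(19/168))/(208757/28224) = 655151/208757; q = (6·(19/168) − (-95/168)·18)/(208757/28224) = 306432/208757.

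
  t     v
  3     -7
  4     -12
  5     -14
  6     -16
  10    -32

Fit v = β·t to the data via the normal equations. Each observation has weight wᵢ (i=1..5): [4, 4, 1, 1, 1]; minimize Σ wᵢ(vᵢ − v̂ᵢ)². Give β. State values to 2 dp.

β = -2.92

With design matrix X, XᵀWX = [[261]] and XᵀWv = [-762]ᵀ.
Hence β = -762 / 261 ≈ -2.91954.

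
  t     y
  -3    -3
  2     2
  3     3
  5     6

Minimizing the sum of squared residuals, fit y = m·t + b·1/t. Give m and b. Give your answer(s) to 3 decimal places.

m = 1.218, b = -1.313

Normal-equation sums: Σt·t = 47, Σt·1/t = 4, Σ1/t·1/t = 461/900.
And Σt·y = 52, Σ1/t·y = 21/5.
So MᵀM·[m, b]ᵀ = Mᵀy: [[47, 4]; [4, 461/900]]·[m, b]ᵀ = [52, 21/5]ᵀ.
Δ = 47·(461/900) − 4² = 7267/900.
m = (52·(461/900) − 4·(21/5))/(7267/900) = 8852/7267; b = (47·(21/5) − 4·52)/(7267/900) = -9540/7267.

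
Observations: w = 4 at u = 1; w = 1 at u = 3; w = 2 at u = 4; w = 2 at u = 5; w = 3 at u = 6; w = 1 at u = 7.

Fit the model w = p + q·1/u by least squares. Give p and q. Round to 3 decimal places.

p = 1.287, q = 2.523

The normal system MᵀM·[p, q]ᵀ = Mᵀw is [[6, 293/140]; [293/140, 222581/176400]]·[p, q]ᵀ = [13, 617/105]ᵀ.
det = 6·(222581/176400) − (293/140)² = 37523/11760.
p = (13·(222581/176400) − (293/140)·(617/105))/(37523/11760) = 724181/562845; q = (6·(617/105) − (293/140)·13)/(37523/11760) = 94668/37523.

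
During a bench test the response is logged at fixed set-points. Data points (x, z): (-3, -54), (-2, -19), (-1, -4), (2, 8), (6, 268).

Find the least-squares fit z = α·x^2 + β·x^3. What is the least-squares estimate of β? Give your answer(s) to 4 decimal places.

β = 1.4947

Compute the Gram sums: Σx^2·x^2 = 1410, Σx^2·x^3 = 7532, Σx^3·x^3 = 47514.
And Σx^2·z = 9114, Σx^3·z = 59566.
Eliminating β: 47514·(row 1) − 7532·(row 2) gives 10263716·α = 47514·9114 − 7532·59566 = -15608516, so α = -229537/150937.
Then β = (59566 − 7532·(-229537/150937))/47514 = 225609/150937.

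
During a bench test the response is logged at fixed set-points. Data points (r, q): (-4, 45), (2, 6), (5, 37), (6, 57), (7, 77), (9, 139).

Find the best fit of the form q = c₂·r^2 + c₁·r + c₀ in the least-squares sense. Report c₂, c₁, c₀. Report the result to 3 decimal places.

With design matrix M, MᵀM = [[11155, 1357, 211]; [1357, 211, 25]; [211, 25, 6]] and Mᵀq = [18753, 2149, 361]ᵀ.
Row-reducing yields c₂ = 1017167/512040, c₁ = -1458869/512040, c₀ = 92999/42670.

c₂ = 1.986, c₁ = -2.849, c₀ = 2.179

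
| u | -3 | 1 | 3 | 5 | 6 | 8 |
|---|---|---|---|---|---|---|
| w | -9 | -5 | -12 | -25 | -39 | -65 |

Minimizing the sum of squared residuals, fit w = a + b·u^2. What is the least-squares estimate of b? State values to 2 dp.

Compute the Gram sums: Σ1 = 6, Σu^2 = 144, Σu^2·u^2 = 6180.
And Σw = -155, Σu^2·w = -6383.
Eliminating b: 6180·(row 1) − 144·(row 2) gives 16344·a = 6180·(-155) − 144·(-6383) = -38748, so a = -3229/1362.
Then b = ((-6383) − 144·(-3229/1362))/6180 = -2663/2724.

b = -0.98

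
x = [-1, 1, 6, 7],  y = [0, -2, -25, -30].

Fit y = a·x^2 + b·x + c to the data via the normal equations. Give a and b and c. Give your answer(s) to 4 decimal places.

Normal-equation sums: Σx^2·x^2 = 3699, Σx^2·x = 559, Σx^2 = 87, Σx·x = 87, Σx = 13, Σ1 = 4.
And Σx^2·y = -2372, Σx·y = -362, Σy = -57.
AᵀA·[a, b, c]ᵀ = Aᵀy becomes [[3699, 559, 87]; [559, 87, 13]; [87, 13, 4]]·[a, b, c]ᵀ = [-2372, -362, -57]ᵀ.
Row-reducing yields a = -1841/4538, b = -6559/4538, c = -1654/2269.

a = -0.4057, b = -1.4454, c = -0.7290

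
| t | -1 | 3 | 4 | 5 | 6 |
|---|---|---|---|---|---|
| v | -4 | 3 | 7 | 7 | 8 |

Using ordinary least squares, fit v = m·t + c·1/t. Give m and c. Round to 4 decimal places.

Entries of AᵀA: Σt·t = 87, Σt·1/t = 5, Σ1/t·1/t = 4469/3600.
For Aᵀv: Σt·v = 124, Σ1/t·v = 569/60.
AᵀA·[m, c]ᵀ = Aᵀv becomes [[87, 5]; [5, 4469/3600]]·[m, c]ᵀ = [124, 569/60]ᵀ.
Eliminating c: (4469/3600)·(row 1) − 5·(row 2) gives (99601/1200)·m = (4469/3600)·124 − 5·(569/60) = 23966/225, so m = 383456/298803.
Then c = ((569/60) − 5·(383456/298803))/(4469/3600) = 246060/99601.

m = 1.2833, c = 2.4705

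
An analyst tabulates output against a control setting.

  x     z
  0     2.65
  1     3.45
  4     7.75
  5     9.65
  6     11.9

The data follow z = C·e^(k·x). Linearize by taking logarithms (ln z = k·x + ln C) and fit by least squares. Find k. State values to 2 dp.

Let Y = ln z. Fitting Y = k·x + ln C by least squares:
Σx = 16.0000, Σ(x)² = 78.0000, Σln z = 9.0041, Σx·ln z = 35.6232.
Equations: 78.0000·k + 16.0000·ln C = 35.6232;  16.0000·k + 5·ln C = 9.0041.
Δ = 78.0000·5 − (16.0000)² = 134.0000; k = (35.6232·5 − 16.0000·9.0041)/134.0000 = 0.25410, ln C = (78.0000·9.0041 − 16.0000·35.6232)/134.0000 = 0.98769.

k = 0.25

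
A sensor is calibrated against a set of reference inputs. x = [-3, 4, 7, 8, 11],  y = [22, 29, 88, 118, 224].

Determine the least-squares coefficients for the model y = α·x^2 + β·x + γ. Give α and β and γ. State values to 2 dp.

α = 1.93, β = -0.99, γ = 1.72

Sums needed: Σx^2·x^2 = 21475, Σx^2·x = 2223, Σx^2 = 259, Σx·x = 259, Σx = 27, Σ1 = 5.
And Σx^2·y = 39630, Σx·y = 4074, Σy = 481.
So MᵀM·[α, β, γ]ᵀ = Mᵀy: [[21475, 2223, 259]; [2223, 259, 27]; [259, 27, 5]]·[α, β, γ]ᵀ = [39630, 4074, 481]ᵀ.
Solving the 3×3 system (Gaussian elimination) gives α = 560423/290776, β = -288453/290776, γ = 250193/145388.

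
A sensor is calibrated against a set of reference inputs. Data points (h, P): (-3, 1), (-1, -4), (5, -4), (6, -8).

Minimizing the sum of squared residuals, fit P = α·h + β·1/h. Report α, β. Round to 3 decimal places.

α = -1.257, β = 5.567

From the data, Σh·h = 71, Σh·1/h = 4, Σ1/h·1/h = 1061/900.
For AᵀP: Σh·P = -67, Σ1/h·P = 23/15.
det = 71·(1061/900) − 4² = 60931/900.
α = ((-67)·(1061/900) − 4·(23/15))/(60931/900) = -76607/60931; β = (71·(23/15) − 4·(-67))/(60931/900) = 339180/60931.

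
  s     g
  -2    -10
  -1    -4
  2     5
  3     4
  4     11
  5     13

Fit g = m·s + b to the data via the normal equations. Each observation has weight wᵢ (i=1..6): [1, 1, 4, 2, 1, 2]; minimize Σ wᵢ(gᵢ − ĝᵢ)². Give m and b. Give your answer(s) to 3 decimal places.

m = 3.032, b = -2.255

Setting ∂/∂m … = 0 gives: 105·m + 25·b = 262;  25·m + 11·b = 51.
Determinant 105·11 − 25² = 530.
m = (262·11 − 25·51)/530 = 1607/530; b = (105·51 − 25·262)/530 = -239/106.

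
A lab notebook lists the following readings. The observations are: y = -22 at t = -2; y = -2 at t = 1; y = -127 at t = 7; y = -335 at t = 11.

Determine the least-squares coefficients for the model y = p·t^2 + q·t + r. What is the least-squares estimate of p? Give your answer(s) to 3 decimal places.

p = -3.092

Forming AᵀA = [[17059, 1667, 175]; [1667, 175, 17]; [175, 17, 4]] and Aᵀy = [-46848, -4532, -486]ᵀ gives AᵀA·[p, q, r]ᵀ = Aᵀy.
Solving the 3×3 system (Gaussian elimination) gives p = -58619/18957, q = 23885/6319, r = -43228/18957.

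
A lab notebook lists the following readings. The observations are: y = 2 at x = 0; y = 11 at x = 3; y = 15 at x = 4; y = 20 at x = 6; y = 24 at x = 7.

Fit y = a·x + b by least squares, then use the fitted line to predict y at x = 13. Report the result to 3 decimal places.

Normal-equation sums: Σx·x = 110, Σx = 20, Σ1 = 5.
And Σx·y = 381, Σy = 72.
Normal equations: [[110, 20]; [20, 5]]·[a, b]ᵀ = [381, 72]ᵀ.
Eliminating b: 5·(row 1) − 20·(row 2) gives 150·a = 5·381 − 20·72 = 465, so a = 31/10.
Then b = (72 − 20·(31/10))/5 = 2.
At x = 13: ŷ = (31/10)·(13) + (2)·(1) = 423/10.

ŷ = 42.300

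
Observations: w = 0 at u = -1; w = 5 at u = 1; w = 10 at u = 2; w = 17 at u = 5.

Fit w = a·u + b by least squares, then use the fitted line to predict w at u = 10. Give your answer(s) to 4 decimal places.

The normal equations are: 31·a + 7·b = 110;  7·a + 4·b = 32.
Δ = 31·4 − 7² = 75.
a = (110·4 − 7·32)/75 = 72/25; b = (31·32 − 7·110)/75 = 74/25.
At u = 10: ŵ = (72/25)·(10) + (74/25)·(1) = 794/25.

ŵ = 31.7600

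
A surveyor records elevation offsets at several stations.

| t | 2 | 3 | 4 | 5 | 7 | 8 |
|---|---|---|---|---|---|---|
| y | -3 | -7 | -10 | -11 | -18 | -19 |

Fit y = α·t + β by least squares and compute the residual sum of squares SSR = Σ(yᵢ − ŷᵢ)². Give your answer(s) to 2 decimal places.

SSR = 3.70

Forming MᵀM = [[167, 29]; [29, 6]] and Mᵀy = [-400, -68]ᵀ gives MᵀM·[α, β]ᵀ = Mᵀy.
Eliminating β: 6·(row 1) − 29·(row 2) gives 161·α = 6·(-400) − 29·(-68) = -428, so α = -428/161.
Then β = ((-68) − 29·(-428/161))/6 = 244/161.
Residuals: 129/161, -87/161, -142/161, 125/161, -146/161, 121/161; SSR = 596/161.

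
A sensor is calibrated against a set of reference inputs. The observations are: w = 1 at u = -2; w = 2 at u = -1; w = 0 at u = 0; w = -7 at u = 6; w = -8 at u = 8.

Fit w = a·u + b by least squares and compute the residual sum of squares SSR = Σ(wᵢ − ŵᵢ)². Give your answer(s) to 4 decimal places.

SSR = 2.7030

Normal-equation sums: Σu·u = 105, Σu = 11, Σ1 = 5.
Right-hand side: Σu·w = -110, Σw = -12.
Determinant 105·5 − 11² = 404.
a = ((-110)·5 − 11·(-12))/404 = -209/202; b = (105·(-12) − 11·(-110))/404 = -25/202.
Residuals: -191/202, 110/101, 25/202, -135/202, 81/202; SSR = 273/101.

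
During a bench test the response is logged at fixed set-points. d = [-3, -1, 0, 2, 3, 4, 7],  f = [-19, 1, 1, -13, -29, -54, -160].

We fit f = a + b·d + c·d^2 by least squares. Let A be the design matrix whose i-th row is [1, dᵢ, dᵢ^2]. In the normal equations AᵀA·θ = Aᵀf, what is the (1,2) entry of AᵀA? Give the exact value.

Row 1 ↔ basis 1, column 2 ↔ basis d, so (AᵀA)_{1,2} = Σᵢ d = (1)·(-3) + (1)·(-1) + (1)·(0) + (1)·(2) + (1)·(3) + (1)·(4) + (1)·(7) = 12.

12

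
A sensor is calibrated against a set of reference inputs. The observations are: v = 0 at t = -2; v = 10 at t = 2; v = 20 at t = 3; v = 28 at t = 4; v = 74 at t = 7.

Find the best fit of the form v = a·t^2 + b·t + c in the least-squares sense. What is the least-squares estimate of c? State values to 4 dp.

c = 0.7353

Compute the Gram sums: Σt^2·t^2 = 2770, Σt^2·t = 434, Σt^2 = 82, Σt·t = 82, Σt = 14, Σ1 = 5.
For Mᵀv: Σt^2·v = 4294, Σt·v = 710, Σv = 132.
So MᵀM·[a, b, c]ᵀ = Mᵀv: [[2770, 434, 82]; [434, 82, 14]; [82, 14, 5]]·[a, b, c]ᵀ = [4294, 710, 132]ᵀ.
Row-reducing yields a = 2245/2002, b = 743/286, c = 736/1001.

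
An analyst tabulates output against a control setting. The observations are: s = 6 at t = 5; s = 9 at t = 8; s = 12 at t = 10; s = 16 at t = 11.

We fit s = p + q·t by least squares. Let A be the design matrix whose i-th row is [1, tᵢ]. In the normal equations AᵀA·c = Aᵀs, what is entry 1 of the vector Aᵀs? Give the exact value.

43

Entry 1 ↔ basis 1, so (Aᵀs)_{1} = Σᵢ sᵢ = (1)·(6) + (1)·(9) + (1)·(12) + (1)·(16) = 43.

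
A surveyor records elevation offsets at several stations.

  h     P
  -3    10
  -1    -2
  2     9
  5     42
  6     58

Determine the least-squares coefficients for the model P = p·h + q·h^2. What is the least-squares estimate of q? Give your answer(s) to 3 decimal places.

Entries of MᵀM: Σh·h = 75, Σh·h^2 = 321, Σh^2·h^2 = 2019.
Moment sums: Σh·P = 548, Σh^2·P = 3262.
MᵀM·[p, q]ᵀ = MᵀP becomes [[75, 321]; [321, 2019]]·[p, q]ᵀ = [548, 3262]ᵀ.
Determinant 75·2019 − 321² = 48384.
p = (548·2019 − 321·3262)/48384 = 3295/2688; q = (75·3262 − 321·548)/48384 = 1273/896.

q = 1.421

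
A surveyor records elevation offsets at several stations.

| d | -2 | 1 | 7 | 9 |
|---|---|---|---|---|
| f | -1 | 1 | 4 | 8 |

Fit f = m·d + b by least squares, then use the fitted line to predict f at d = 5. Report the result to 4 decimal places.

f̂ = 3.9206

The normal equations are: 135·m + 15·b = 103;  15·m + 4·b = 12.
Determinant 135·4 − 15² = 315.
m = (103·4 − 15·12)/315 = 232/315; b = (135·12 − 15·103)/315 = 5/21.
At d = 5: f̂ = (232/315)·(5) + (5/21)·(1) = 247/63.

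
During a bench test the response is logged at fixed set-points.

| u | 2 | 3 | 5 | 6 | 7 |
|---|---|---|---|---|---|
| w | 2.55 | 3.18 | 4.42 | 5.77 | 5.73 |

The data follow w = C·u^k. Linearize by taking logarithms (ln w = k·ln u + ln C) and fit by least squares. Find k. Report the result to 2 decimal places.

k = 0.69

Linearized form: ln w = k·ln u + ln C. From the 5 transformed points,
AᵀA = [[11.2747, 7.1389]; [7.1389, 5]], rhs = [10.8490, 7.0775]ᵀ  (here Σln u = 7.1389, Σ(ln u)² = 11.2747, Σln w = 7.0775, Σln u·ln w = 10.8490).
Solving (det = 5.4099): k = 0.68760, ln C = 0.43376.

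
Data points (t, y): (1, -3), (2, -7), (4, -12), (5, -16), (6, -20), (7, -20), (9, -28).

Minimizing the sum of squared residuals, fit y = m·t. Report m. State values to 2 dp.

XᵀX·[m]ᵀ = Xᵀy reads: 212·m = -657.
Hence m = -657 / 212 ≈ -3.09906.

m = -3.10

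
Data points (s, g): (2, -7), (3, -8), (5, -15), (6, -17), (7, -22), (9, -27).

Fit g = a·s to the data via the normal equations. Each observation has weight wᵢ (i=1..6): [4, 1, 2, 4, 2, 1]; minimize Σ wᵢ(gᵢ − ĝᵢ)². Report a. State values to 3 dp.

Sums needed: Σwᵢ·s·s = 398.
Moment sums: Σwᵢ·s·g = -1189.
MᵀWM·[a]ᵀ = MᵀWg becomes [[398]]·[a]ᵀ = [-1189]ᵀ.
a = (-1189)/398 = -2.98744.

a = -2.987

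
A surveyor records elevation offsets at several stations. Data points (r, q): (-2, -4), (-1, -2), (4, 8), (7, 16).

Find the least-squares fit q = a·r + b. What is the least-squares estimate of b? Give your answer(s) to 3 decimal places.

b = 0.130

The normal equations are: 70·a + 8·b = 154;  8·a + 4·b = 18.
Eliminating b: 4·(row 1) − 8·(row 2) gives 216·a = 4·154 − 8·18 = 472, so a = 59/27.
Then b = (18 − 8·(59/27))/4 = 7/54.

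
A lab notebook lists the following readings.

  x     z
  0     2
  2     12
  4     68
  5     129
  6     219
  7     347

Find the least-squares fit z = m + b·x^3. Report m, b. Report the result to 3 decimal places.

m = 3.270, b = 1.002

The normal equations are: 6·m + 756·b = 777;  756·m + 184090·b = 186898.
(Σ1 = 6, Σx^3 = 756, Σx^3·x^3 = 184090, Σz = 777, Σx^3·z = 186898.)
Δ = 6·184090 − 756² = 533004.
m = (777·184090 − 756·186898)/533004 = 290507/88834; b = (6·186898 − 756·777)/533004 = 44498/44417.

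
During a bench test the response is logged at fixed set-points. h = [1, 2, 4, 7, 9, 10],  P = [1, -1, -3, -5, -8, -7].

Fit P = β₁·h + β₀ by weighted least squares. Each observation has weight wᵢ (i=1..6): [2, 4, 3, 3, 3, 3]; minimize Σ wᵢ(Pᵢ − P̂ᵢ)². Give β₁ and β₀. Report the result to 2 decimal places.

β₁ = -0.89, β₀ = 1.00

Compute the Gram sums: Σwᵢ·h·h = 756, Σwᵢ·h = 100, Σwᵢ·1 = 18.
Right-hand side: Σwᵢ·h·P = -573, Σwᵢ·P = -71.
det = 756·18 − 100² = 3608.
β₁ = ((-573)·18 − 100·(-71))/3608 = -1607/1804; β₀ = (756·(-71) − 100·(-573))/3608 = 453/451.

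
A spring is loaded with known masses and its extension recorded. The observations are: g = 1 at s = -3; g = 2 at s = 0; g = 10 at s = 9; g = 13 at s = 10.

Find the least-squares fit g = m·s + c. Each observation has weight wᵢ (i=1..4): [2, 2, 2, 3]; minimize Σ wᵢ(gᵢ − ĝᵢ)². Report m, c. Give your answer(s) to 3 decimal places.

m = 0.918, c = 2.939

With design matrix A, AᵀWA = [[480, 42]; [42, 9]] and AᵀWg = [564, 65]ᵀ.
Determinant 480·9 − 42² = 2556.
m = (564·9 − 42·65)/2556 = 391/426; c = (480·65 − 42·564)/2556 = 626/213.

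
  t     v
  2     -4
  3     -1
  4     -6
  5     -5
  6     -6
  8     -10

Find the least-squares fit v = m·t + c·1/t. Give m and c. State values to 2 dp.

Normal-equation sums: Σt·t = 154, Σt·1/t = 6, Σ1/t·1/t = 7301/14400.
Right-hand side: Σt·v = -176, Σ1/t·v = -85/12.
MᵀM·[m, c]ᵀ = Mᵀv becomes [[154, 6]; [6, 7301/14400]]·[m, c]ᵀ = [-176, -85/12]ᵀ.
Determinant 154·(7301/14400) − 6² = 302977/7200.
m = ((-176)·(7301/14400) − 6·(-85/12))/(302977/7200) = -336488/302977; c = (154·(-85/12) − 6·(-176))/(302977/7200) = -250800/302977.

m = -1.11, c = -0.83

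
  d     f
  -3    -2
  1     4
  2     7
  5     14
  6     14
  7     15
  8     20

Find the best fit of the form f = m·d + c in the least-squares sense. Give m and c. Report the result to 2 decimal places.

m = 1.92, c = 3.15

Entries of XᵀX: Σd·d = 188, Σd = 26, Σ1 = 7.
And Σd·f = 443, Σf = 72.
Determinant 188·7 − 26² = 640.
m = (443·7 − 26·72)/640 = 1229/640; c = (188·72 − 26·443)/640 = 1009/320.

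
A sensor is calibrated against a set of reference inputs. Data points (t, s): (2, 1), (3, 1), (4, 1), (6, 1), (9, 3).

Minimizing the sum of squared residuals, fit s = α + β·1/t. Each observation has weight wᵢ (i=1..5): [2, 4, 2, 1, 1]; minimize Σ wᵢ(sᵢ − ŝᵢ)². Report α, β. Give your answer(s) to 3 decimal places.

α = 2.078, β = -2.824

The normal system XᵀWX·[α, β]ᵀ = XᵀWs is [[10, 28/9]; [28/9, 719/648]]·[α, β]ᵀ = [12, 10/3]ᵀ.
Determinant 10·(719/648) − (28/9)² = 17/12.
α = (12·(719/648) − (28/9)·(10/3))/(17/12) = 106/51; β = (10·(10/3) − (28/9)·12)/(17/12) = -48/17.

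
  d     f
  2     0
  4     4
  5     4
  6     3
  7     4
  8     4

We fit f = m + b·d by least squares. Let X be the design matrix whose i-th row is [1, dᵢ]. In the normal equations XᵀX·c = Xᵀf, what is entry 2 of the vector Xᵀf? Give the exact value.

114

Entry 2 ↔ basis d, so (Xᵀf)_{2} = Σᵢ (d)·fᵢ = (2)·(0) + (4)·(4) + (5)·(4) + (6)·(3) + (7)·(4) + (8)·(4) = 114.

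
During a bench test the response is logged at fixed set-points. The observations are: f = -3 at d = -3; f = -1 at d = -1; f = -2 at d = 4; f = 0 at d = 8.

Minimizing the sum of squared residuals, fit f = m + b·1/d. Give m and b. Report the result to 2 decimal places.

From the data, Σ1 = 4, Σ1/d = -23/24, Σ1/d·1/d = 685/576.
Right-hand side: Σf = -6, Σ1/d·f = 3/2.
det = 4·(685/576) − (-23/24)² = 737/192.
m = ((-6)·(685/576) − (-23/24)·(3/2))/(737/192) = -1094/737; b = (4·(3/2) − (-23/24)·(-6))/(737/192) = 48/737.

m = -1.48, b = 0.07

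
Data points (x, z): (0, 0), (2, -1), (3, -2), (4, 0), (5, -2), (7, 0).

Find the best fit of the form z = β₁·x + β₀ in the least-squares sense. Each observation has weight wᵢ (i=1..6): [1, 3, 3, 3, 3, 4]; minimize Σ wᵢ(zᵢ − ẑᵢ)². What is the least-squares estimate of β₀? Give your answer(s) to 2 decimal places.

Sums needed: Σwᵢ·x·x = 358, Σwᵢ·x = 70, Σwᵢ·1 = 17.
And Σwᵢ·x·z = -54, Σwᵢ·z = -15.
So MᵀWM·[β₁, β₀]ᵀ = MᵀWz: [[358, 70]; [70, 17]]·[β₁, β₀]ᵀ = [-54, -15]ᵀ.
Δ = 358·17 − 70² = 1186.
β₁ = ((-54)·17 − 70·(-15))/1186 = 66/593; β₀ = (358·(-15) − 70·(-54))/1186 = -795/593.

β₀ = -1.34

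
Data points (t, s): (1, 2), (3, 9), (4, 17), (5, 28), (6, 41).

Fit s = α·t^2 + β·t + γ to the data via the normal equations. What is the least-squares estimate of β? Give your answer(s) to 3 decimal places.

β = -2.012

Compute the Gram sums: Σt^2·t^2 = 2259, Σt^2·t = 433, Σt^2 = 87, Σt·t = 87, Σt = 19, Σ1 = 5.
For Aᵀs: Σt^2·s = 2531, Σt·s = 483, Σs = 97.
Normal equations: [[2259, 433, 87]; [433, 87, 19]; [87, 19, 5]]·[α, β, γ]ᵀ = [2531, 483, 97]ᵀ.
Solving the 3×3 system (Gaussian elimination) gives α = 956/679, β = -1366/679, γ = 247/97.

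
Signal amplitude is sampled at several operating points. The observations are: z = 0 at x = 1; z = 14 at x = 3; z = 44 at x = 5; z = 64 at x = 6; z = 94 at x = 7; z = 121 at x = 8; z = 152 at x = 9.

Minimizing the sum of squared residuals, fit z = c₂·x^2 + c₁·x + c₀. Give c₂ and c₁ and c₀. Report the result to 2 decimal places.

c₂ = 1.99, c₁ = -0.69, c₀ = -1.64

Setting ∂/∂c₂ … = 0 gives: 15061·c₂ + 1953·c₁ + 265·c₀ = 28192;  1953·c₂ + 265·c₁ + 39·c₀ = 3640;  265·c₂ + 39·c₁ + 7·c₀ = 489.
(Σx^2·x^2 = 15061, Σx^2·x = 1953, Σx^2 = 265, Σx·x = 265, Σx = 39, Σ1 = 7, Σx^2·z = 28192, Σx·z = 3640, Σz = 489.)
Solving the 3×3 system (Gaussian elimination) gives c₂ = 89363/44898, c₁ = -10343/14966, c₀ = -36853/22449.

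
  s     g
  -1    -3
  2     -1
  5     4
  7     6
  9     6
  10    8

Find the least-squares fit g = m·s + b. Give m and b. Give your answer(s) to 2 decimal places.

Entries of AᵀA: Σs·s = 260, Σs = 32, Σ1 = 6.
For Aᵀg: Σs·g = 197, Σg = 20.
So AᵀA·[m, b]ᵀ = Aᵀg: [[260, 32]; [32, 6]]·[m, b]ᵀ = [197, 20]ᵀ.
Δ = 260·6 − 32² = 536.
m = (197·6 − 32·20)/536 = 271/268; b = (260·20 − 32·197)/536 = -138/67.

m = 1.01, b = -2.06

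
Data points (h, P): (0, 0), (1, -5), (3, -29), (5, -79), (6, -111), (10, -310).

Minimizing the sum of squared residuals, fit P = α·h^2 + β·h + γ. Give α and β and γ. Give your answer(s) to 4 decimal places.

α = -3.0806, β = -0.0837, γ = -0.8545

Sums needed: Σh^2·h^2 = 12003, Σh^2·h = 1369, Σh^2 = 171, Σh·h = 171, Σh = 25, Σ1 = 6.
For AᵀP: Σh^2·P = -37237, Σh·P = -4253, ΣP = -534.
Inverting the 3×3 Gram matrix, [α, β, γ]ᵀ = [-420463/136488, -3809/45496, -14578/17061]ᵀ.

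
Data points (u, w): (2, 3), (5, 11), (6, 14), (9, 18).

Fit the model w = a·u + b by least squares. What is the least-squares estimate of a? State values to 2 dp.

Entries of AᵀA: Σu·u = 146, Σu = 22, Σ1 = 4.
Moment sums: Σu·w = 307, Σw = 46.
So AᵀA·[a, b]ᵀ = Aᵀw: [[146, 22]; [22, 4]]·[a, b]ᵀ = [307, 46]ᵀ.
Determinant 146·4 − 22² = 100.
a = (307·4 − 22·46)/100 = 54/25; b = (146·46 − 22·307)/100 = -19/50.

a = 2.16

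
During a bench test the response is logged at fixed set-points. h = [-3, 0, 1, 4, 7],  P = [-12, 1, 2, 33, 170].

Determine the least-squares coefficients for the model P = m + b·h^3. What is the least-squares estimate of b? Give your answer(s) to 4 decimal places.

Setting ∂/∂m … = 0 gives: 5·m + 381·b = 194;  381·m + 122475·b = 60748.
Eliminating b: 122475·(row 1) − 381·(row 2) gives 467214·m = 122475·194 − 381·60748 = 615162, so m = 102527/77869.
Then b = (60748 − 381·(102527/77869))/122475 = 114913/233607.

b = 0.4919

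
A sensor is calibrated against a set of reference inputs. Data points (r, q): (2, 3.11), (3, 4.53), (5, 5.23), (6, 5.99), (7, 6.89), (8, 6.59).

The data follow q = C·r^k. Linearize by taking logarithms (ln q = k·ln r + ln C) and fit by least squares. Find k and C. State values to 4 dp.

k = 0.5392, C = 2.2760

Linearized form: ln q = k·ln r + ln C. From the 6 transformed points,
Σln r = 9.2183, Σ(ln r)² = 15.5987, Σln q = 9.9055, Σln r·ln q = 15.9929.
Equations: 15.5987·k + 9.2183·ln C = 15.9929;  9.2183·k + 6·ln C = 9.9055.
Δ = 15.5987·6 − (9.2183)² = 8.6152; k = (15.9929·6 − 9.2183·9.9055)/8.6152 = 0.53923, ln C = (15.5987·9.9055 − 9.2183·15.9929)/8.6152 = 0.82244, so C = exp(0.82244) = 2.27605.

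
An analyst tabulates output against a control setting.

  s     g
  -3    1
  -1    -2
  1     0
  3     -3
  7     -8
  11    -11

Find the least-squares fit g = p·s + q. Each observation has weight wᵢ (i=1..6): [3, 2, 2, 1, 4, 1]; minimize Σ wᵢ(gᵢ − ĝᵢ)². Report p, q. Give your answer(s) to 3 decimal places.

The normal equations are: 357·p + 33·q = -359;  33·p + 13·q = -47.
(Σwᵢ·s·s = 357, Σwᵢ·s = 33, Σwᵢ·1 = 13, Σwᵢ·s·g = -359, Σwᵢ·g = -47.)
Δ = 357·13 − 33² = 3552.
p = ((-359)·13 − 33·(-47))/3552 = -779/888; q = (357·(-47) − 33·(-359))/3552 = -411/296.

p = -0.877, q = -1.389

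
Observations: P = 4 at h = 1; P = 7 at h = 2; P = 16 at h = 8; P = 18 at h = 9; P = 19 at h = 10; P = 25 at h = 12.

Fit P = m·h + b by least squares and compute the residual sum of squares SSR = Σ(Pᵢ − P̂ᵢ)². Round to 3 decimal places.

Forming XᵀX = [[394, 42]; [42, 6]] and XᵀP = [798, 89]ᵀ gives XᵀX·[m, b]ᵀ = XᵀP.
Determinant 394·6 − 42² = 600.
m = (798·6 − 42·89)/600 = 7/4; b = (394·89 − 42·798)/600 = 31/12.
Residuals: -1/3, 11/12, -7/12, -1/3, -13/12, 17/12; SSR = 55/12.

SSR = 4.583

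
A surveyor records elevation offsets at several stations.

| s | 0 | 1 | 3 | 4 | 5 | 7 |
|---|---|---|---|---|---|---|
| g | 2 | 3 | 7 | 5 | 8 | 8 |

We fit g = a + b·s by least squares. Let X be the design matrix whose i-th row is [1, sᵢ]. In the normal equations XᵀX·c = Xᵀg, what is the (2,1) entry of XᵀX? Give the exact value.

20

Row 2 ↔ basis s, column 1 ↔ basis 1, so (XᵀX)_{2,1} = Σᵢ s = (0)·(1) + (1)·(1) + (3)·(1) + (4)·(1) + (5)·(1) + (7)·(1) = 20.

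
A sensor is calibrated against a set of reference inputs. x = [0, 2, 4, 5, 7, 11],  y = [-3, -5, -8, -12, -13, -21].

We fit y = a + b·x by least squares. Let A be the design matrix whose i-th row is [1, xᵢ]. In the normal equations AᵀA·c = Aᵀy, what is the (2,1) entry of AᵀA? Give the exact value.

29

Row 2 ↔ basis x, column 1 ↔ basis 1, so (AᵀA)_{2,1} = Σᵢ x = (0)·(1) + (2)·(1) + (4)·(1) + (5)·(1) + (7)·(1) + (11)·(1) = 29.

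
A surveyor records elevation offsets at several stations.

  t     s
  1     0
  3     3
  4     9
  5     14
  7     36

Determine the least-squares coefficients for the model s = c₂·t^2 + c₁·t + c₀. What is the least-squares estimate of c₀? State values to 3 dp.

XᵀX·[c₂, c₁, c₀]ᵀ = Xᵀs reads: 3364·c₂ + 560·c₁ + 100·c₀ = 2285;  560·c₂ + 100·c₁ + 20·c₀ = 367;  100·c₂ + 20·c₁ + 5·c₀ = 62.
(Σt^2·t^2 = 3364, Σt^2·t = 560, Σt^2 = 100, Σt·t = 100, Σt = 20, Σ1 = 5, Σt^2·s = 2285, Σt·s = 367, Σs = 62.)
Inverting the 3×3 Gram matrix, [c₂, c₁, c₀]ᵀ = [31/28, -407/140, 66/35]ᵀ.

c₀ = 1.886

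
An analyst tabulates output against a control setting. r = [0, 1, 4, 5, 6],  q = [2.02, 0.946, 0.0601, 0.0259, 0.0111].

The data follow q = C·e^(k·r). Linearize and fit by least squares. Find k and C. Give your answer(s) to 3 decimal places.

k = -0.879, C = 2.115

Let Y = ln q. Fitting Y = k·r + ln C by least squares:
XᵀX = [[78.0000, 16.0000]; [16.0000, 5]], rhs = [-56.5749, -10.3185]ᵀ  (here Σr = 16.0000, Σ(r)² = 78.0000, Σln q = -10.3185, Σr·ln q = -56.5749).
Slope k = (n·Σr·ln q − Σr·Σln q)/(n·Σ(r)² − (Σr)²) = (5·-56.5749 − 16.0000·-10.3185)/134.0000 = -0.87895; ln C = (Σln q − k·Σr)/n = 0.74893, so C = exp(0.74893) = 2.11474.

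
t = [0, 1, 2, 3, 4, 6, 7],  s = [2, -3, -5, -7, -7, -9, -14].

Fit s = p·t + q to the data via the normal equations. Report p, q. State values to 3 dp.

Setting ∂/∂p … = 0 gives: 115·p + 23·q = -214;  23·p + 7·q = -43.
Δ = 115·7 − 23² = 276.
p = ((-214)·7 − 23·(-43))/276 = -509/276; q = (115·(-43) − 23·(-214))/276 = -1/12.

p = -1.844, q = -0.083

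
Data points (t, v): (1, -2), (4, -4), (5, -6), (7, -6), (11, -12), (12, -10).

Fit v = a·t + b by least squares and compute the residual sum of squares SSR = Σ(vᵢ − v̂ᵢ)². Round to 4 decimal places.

SSR = 5.8060

The normal equations are: 356·a + 40·b = -342;  40·a + 6·b = -40.
Eliminating b: 6·(row 1) − 40·(row 2) gives 536·a = 6·(-342) − 40·(-40) = -452, so a = -113/134.
Then b = ((-40) − 40·(-113/134))/6 = -70/67.
Residuals: -15/134, 28/67, -99/134, 127/134, -225/134, 78/67; SSR = 389/67.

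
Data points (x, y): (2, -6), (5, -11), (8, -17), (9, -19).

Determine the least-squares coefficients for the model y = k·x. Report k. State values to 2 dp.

Compute the Gram sums: Σx·x = 174.
And Σx·y = -374.
Normal equations: [[174]]·[k]ᵀ = [-374]ᵀ.
Hence k = -374 / 174 ≈ -2.14943.

k = -2.15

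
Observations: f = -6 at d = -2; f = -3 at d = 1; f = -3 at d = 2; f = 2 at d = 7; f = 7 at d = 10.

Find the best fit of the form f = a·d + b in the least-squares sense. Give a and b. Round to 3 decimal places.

Entries of MᵀM: Σd·d = 158, Σd = 18, Σ1 = 5.
And Σd·f = 87, Σf = -3.
So MᵀM·[a, b]ᵀ = Mᵀf: [[158, 18]; [18, 5]]·[a, b]ᵀ = [87, -3]ᵀ.
det = 158·5 − 18² = 466.
a = (87·5 − 18·(-3))/466 = 489/466; b = (158·(-3) − 18·87)/466 = -1020/233.

a = 1.049, b = -4.378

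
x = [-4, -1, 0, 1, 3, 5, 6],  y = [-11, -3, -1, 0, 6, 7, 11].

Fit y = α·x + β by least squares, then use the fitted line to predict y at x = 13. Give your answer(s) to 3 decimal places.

ŷ = 25.326

Compute the Gram sums: Σx·x = 88, Σx = 10, Σ1 = 7.
Right-hand side: Σx·y = 166, Σy = 9.
AᵀA·[α, β]ᵀ = Aᵀy becomes [[88, 10]; [10, 7]]·[α, β]ᵀ = [166, 9]ᵀ.
det = 88·7 − 10² = 516.
α = (166·7 − 10·9)/516 = 268/129; β = (88·9 − 10·166)/516 = -217/129.
At x = 13: ŷ = (268/129)·(13) + (-217/129)·(1) = 1089/43.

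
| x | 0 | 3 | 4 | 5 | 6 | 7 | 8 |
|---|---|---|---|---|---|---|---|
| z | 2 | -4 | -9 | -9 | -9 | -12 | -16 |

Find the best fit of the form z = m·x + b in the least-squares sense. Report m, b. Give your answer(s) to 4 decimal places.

The normal equations are: 199·m + 33·b = -359;  33·m + 7·b = -57.
(Σx·x = 199, Σx = 33, Σ1 = 7, Σx·z = -359, Σz = -57.)
Eliminating b: 7·(row 1) − 33·(row 2) gives 304·m = 7·(-359) − 33·(-57) = -632, so m = -79/38.
Then b = ((-57) − 33·(-79/38))/7 = 63/38.

m = -2.0789, b = 1.6579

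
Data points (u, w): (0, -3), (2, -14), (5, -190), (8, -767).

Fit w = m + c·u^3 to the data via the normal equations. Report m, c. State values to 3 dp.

m = -2.768, c = -1.493

The normal system AᵀA·[m, c]ᵀ = Aᵀw is [[4, 645]; [645, 277833]]·[m, c]ᵀ = [-974, -416566]ᵀ.
Δ = 4·277833 − 645² = 695307.
m = ((-974)·277833 − 645·(-416566))/695307 = -641424/231769; c = (4·(-416566) − 645·(-974))/695307 = -1038034/695307.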